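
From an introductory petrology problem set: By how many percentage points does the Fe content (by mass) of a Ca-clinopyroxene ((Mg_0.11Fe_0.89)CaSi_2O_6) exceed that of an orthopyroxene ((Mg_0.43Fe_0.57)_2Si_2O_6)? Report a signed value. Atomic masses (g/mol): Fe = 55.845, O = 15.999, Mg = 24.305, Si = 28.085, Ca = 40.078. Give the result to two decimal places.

-6.57 percentage points

M((Mg_0.11Fe_0.89)CaSi_2O_6) = 244.618 g/mol, so wt% Fe = 49.702/244.618 × 100 = 20.32%.
M((Mg_0.43Fe_0.57)_2Si_2O_6) = 236.730 g/mol, so wt% Fe = 63.663/236.730 × 100 = 26.89%.
20.32 − 26.89 = -6.57 pp.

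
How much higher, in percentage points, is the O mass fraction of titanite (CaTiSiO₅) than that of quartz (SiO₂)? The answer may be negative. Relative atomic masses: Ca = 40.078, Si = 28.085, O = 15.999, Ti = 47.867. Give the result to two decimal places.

M(CaTiSiO₅) = 196.025 g/mol, so wt% O = 79.995/196.025 × 100 = 40.81%.
M(SiO₂) = 60.083 g/mol, so wt% O = 31.998/60.083 × 100 = 53.26%.
40.81 − 53.26 = -12.45 pp.

-12.45 percentage points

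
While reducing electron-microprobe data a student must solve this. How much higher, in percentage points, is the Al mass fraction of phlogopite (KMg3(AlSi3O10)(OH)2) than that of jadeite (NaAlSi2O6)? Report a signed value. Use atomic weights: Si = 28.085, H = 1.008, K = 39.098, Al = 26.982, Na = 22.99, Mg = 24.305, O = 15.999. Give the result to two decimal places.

M(KMg3(AlSi3O10)(OH)2) = 417.254 g/mol, so wt% Al = 26.982/417.254 × 100 = 6.47%.
M(NaAlSi2O6) = 202.136 g/mol, so wt% Al = 26.982/202.136 × 100 = 13.35%.
6.47 − 13.35 = -6.88 pp.

-6.88 percentage points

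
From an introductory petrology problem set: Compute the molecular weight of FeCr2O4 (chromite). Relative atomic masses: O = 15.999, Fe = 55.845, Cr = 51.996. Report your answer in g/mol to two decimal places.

223.83 g/mol

Fe: 1 × 55.845 = 55.8450
Cr: 2 × 51.996 = 103.9920
O: 4 × 15.999 = 63.9960
Summing the contributions gives the formula mass.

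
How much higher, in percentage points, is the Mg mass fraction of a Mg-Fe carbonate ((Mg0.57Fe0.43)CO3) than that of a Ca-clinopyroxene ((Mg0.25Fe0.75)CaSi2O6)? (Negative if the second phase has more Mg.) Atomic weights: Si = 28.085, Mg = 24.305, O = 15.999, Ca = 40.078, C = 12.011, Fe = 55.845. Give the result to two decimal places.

11.62 percentage points

M((Mg0.57Fe0.43)CO3) = 97.875 g/mol, so wt% Mg = 13.854/97.875 × 100 = 14.15%.
M((Mg0.25Fe0.75)CaSi2O6) = 240.202 g/mol, so wt% Mg = 6.076/240.202 × 100 = 2.53%.
14.15 − 2.53 = 11.62 pp.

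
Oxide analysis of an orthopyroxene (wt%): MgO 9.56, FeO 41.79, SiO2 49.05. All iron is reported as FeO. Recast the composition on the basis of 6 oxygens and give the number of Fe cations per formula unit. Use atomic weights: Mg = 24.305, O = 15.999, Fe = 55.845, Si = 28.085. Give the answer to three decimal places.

1.424 Fe apfu

MgO (M=40.304): mol = 0.23720; Mg = 0.23720, O = 0.23720.
FeO (M=71.844): mol = 0.58168; Fe = 0.58168, O = 0.58168.
SiO2 (M=60.083): mol = 0.81637; Si = 0.81637, O = 1.63274.
ΣO = 2.45162; factor = 6/ΣO = 2.44736.
Fe apfu = 0.58168 × 2.44736 = 1.424.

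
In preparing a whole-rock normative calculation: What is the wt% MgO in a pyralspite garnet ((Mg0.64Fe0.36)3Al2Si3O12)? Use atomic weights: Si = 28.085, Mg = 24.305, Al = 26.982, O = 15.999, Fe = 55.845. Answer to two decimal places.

Molar mass of (Mg0.64Fe0.36)3Al2Si3O12 = 1.92*24.305 + 1.08*55.845 + 2*26.982 + 3*28.085 + 12*15.999 = 437.185 g/mol.
Each formula unit contains 1.92 Mg, equivalent to 1.92/1 = 1.9200 mol MgO.
M(MgO) = 1×24.305 + 1×15.999 = 40.304 g/mol.
Mass of MgO per formula unit = 1.9200 × 40.304 = 77.384 g.
MgO wt% = 77.384 / 437.185 × 100 = 17.70%.

17.70 wt%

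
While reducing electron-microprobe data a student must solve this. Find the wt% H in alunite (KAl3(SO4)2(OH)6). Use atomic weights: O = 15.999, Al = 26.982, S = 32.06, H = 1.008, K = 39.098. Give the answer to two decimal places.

Formula mass = 1·39.098 + 3·26.982 + 2·32.06 + 14·15.999 + 6·1.008 = 414.198 g/mol, of which 6.048 g is H.
So H makes up 6.048/414.198 = 0.0146 of the mass, i.e. 1.46%.

1.46 mass %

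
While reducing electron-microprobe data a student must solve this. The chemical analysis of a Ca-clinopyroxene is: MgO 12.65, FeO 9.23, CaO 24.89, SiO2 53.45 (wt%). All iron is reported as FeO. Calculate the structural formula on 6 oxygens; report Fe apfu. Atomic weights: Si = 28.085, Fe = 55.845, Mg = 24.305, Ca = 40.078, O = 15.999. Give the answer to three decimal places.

12.65 wt% MgO ÷ 40.304 g/mol = 0.31386 mol, giving 0.31386 Mg and 0.31386 O.
9.23 wt% FeO ÷ 71.844 g/mol = 0.12847 mol, giving 0.12847 Fe and 0.12847 O.
24.89 wt% CaO ÷ 56.077 g/mol = 0.44385 mol, giving 0.44385 Ca and 0.44385 O.
53.45 wt% SiO2 ÷ 60.083 g/mol = 0.88960 mol, giving 0.88960 Si and 1.77920 O.
Oxygen sums to 2.66538; scaling by 6/2.66538 = 2.25109 puts the formula on 6 O.
Fe: 0.12847 × 2.25109 = 0.289 atoms per formula unit.

0.289 Fe apfu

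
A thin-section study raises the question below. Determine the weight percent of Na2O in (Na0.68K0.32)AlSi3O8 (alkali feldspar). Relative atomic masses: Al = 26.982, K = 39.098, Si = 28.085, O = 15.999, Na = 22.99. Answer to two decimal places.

7.88 wt%

Molar mass of (Na0.68K0.32)AlSi3O8 = 0.68*22.99 + 0.32*39.098 + 1*26.982 + 3*28.085 + 8*15.999 = 267.374 g/mol.
Each formula unit contains 0.68 Na, equivalent to 0.68/2 = 0.3400 mol Na2O.
M(Na2O) = 2×22.99 + 1×15.999 = 61.979 g/mol.
Mass of Na2O per formula unit = 0.3400 × 61.979 = 21.073 g.
Na2O wt% = 21.073 / 267.374 × 100 = 7.88%.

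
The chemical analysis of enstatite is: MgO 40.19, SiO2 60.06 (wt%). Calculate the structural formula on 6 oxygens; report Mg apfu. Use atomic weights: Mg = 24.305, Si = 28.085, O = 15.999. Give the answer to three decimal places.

1.997 Mg apfu

MgO (M=40.304): mol = 0.99717; Mg = 0.99717, O = 0.99717.
SiO2 (M=60.083): mol = 0.99962; Si = 0.99962, O = 1.99924.
ΣO = 2.99641; factor = 6/ΣO = 2.00240.
Mg apfu = 0.99717 × 2.00240 = 1.997.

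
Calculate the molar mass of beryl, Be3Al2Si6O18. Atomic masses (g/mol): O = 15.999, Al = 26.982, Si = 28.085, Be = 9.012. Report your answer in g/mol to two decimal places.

The formula mass is the sum 3·9.012 + 2·26.982 + 6·28.085 + 18·15.999.

537.49 g/mol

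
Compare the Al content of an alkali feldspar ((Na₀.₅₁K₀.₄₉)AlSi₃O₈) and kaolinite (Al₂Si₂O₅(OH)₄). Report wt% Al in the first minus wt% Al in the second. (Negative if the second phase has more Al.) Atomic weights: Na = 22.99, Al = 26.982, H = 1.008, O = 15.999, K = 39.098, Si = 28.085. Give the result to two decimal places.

First mineral: 26.982 g Al in 270.112 g formula = 9.99 wt% Al.
Second mineral: 53.964 g Al in 258.157 g formula = 20.90 wt% Al.
9.99% − 20.90% gives a difference of -10.91 percentage points.

-10.91 percentage points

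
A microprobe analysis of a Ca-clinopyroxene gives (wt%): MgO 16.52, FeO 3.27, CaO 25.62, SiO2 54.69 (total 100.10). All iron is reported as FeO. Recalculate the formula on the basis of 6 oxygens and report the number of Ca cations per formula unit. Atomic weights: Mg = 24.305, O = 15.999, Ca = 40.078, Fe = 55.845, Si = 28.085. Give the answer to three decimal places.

1.003 Ca apfu

MgO (M=40.304): mol = 0.40988; Mg = 0.40988, O = 0.40988.
FeO (M=71.844): mol = 0.04552; Fe = 0.04552, O = 0.04552.
CaO (M=56.077): mol = 0.45687; Ca = 0.45687, O = 0.45687.
SiO2 (M=60.083): mol = 0.91024; Si = 0.91024, O = 1.82048.
ΣO = 2.73275; factor = 6/ΣO = 2.19559.
Ca apfu = 0.45687 × 2.19559 = 1.003.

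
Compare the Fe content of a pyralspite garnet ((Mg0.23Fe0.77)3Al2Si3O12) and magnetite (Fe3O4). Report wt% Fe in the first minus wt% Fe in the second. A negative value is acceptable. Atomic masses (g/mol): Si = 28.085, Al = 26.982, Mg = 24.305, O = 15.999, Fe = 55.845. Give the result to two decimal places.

First mineral: 129.002 g Fe in 475.979 g formula = 27.10 wt% Fe.
Second mineral: 167.535 g Fe in 231.531 g formula = 72.36 wt% Fe.
27.10% − 72.36% gives a difference of -45.26 percentage points.

-45.26 percentage points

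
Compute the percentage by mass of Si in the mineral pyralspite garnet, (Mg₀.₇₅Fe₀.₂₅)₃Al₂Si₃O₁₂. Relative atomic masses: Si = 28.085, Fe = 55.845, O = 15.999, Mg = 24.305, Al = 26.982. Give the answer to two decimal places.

Molar mass of (Mg₀.₇₅Fe₀.₂₅)₃Al₂Si₃O₁₂: 2.25·24.305 + 0.75·55.845 + 2·26.982 + 3·28.085 + 12·15.999 = 426.777 g/mol.
Mass of Si per formula unit: 3 × 28.085 = 84.255 g.
Weight fraction Si = 84.255 / 426.777 = 0.1974.

19.74 mass %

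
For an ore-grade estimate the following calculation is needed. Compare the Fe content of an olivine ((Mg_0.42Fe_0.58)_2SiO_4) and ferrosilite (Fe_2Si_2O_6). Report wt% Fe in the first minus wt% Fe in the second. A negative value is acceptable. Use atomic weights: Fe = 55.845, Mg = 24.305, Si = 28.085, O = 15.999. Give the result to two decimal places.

First mineral: 64.780 g Fe in 177.277 g formula = 36.54 wt% Fe.
Second mineral: 111.690 g Fe in 263.854 g formula = 42.33 wt% Fe.
36.54% − 42.33% gives a difference of -5.79 percentage points.

-5.79 percentage points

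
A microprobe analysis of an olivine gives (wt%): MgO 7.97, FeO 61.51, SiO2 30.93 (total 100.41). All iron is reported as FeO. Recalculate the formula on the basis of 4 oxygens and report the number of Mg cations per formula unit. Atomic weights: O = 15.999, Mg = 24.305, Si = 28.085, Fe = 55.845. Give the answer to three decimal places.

0.380 Mg apfu

7.97 wt% MgO ÷ 40.304 g/mol = 0.19775 mol, giving 0.19775 Mg and 0.19775 O.
61.51 wt% FeO ÷ 71.844 g/mol = 0.85616 mol, giving 0.85616 Fe and 0.85616 O.
30.93 wt% SiO2 ÷ 60.083 g/mol = 0.51479 mol, giving 0.51479 Si and 1.02958 O.
Oxygen sums to 2.08349; scaling by 4/2.08349 = 1.91986 puts the formula on 4 O.
Mg: 0.19775 × 1.91986 = 0.380 atoms per formula unit.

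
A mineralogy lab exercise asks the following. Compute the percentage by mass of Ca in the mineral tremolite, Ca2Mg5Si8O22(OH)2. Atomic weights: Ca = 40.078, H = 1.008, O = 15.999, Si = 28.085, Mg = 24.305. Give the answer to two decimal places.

M(Ca2Mg5Si8O22(OH)2) = 812.353 g/mol.
Ca contributes 2 × 40.078 = 80.156 g per mole.
80.156/812.353 = 0.0987 → 9.87%.

9.87 mass %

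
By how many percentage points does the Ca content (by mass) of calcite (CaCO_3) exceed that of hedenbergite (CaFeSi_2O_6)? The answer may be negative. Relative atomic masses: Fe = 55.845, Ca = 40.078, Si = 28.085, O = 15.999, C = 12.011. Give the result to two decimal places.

23.89 percentage points

M(CaCO_3) = 100.086 g/mol, so wt% Ca = 40.078/100.086 × 100 = 40.04%.
M(CaFeSi_2O_6) = 248.087 g/mol, so wt% Ca = 40.078/248.087 × 100 = 16.15%.
40.04 − 16.15 = 23.89 pp.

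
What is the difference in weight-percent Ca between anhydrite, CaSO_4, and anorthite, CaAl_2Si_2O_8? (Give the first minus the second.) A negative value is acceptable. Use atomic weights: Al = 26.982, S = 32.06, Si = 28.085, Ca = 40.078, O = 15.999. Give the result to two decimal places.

M(CaSO_4) = 136.134 g/mol, so wt% Ca = 40.078/136.134 × 100 = 29.44%.
M(CaAl_2Si_2O_8) = 278.204 g/mol, so wt% Ca = 40.078/278.204 × 100 = 14.41%.
29.44 − 14.41 = 15.03 pp.

15.03 percentage points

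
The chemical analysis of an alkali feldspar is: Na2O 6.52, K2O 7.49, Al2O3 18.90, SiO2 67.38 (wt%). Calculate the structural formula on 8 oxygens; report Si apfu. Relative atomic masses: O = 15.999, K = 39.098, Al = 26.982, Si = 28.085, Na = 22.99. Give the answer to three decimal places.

3.007 Si apfu

6.52 wt% Na2O ÷ 61.979 g/mol = 0.10520 mol, giving 0.21040 Na and 0.10520 O.
7.49 wt% K2O ÷ 94.195 g/mol = 0.07952 mol, giving 0.15904 K and 0.07952 O.
18.90 wt% Al2O3 ÷ 101.961 g/mol = 0.18536 mol, giving 0.37072 Al and 0.55608 O.
67.38 wt% SiO2 ÷ 60.083 g/mol = 1.12145 mol, giving 1.12145 Si and 2.24290 O.
Oxygen sums to 2.98370; scaling by 8/2.98370 = 2.68123 puts the formula on 8 O.
Si: 1.12145 × 2.68123 = 3.007 atoms per formula unit.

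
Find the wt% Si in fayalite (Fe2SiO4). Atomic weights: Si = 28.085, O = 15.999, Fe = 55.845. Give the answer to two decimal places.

13.78 mass %

Formula mass = 2×55.845 + 1×28.085 + 4×15.999 = 203.771 g/mol, of which 28.085 g is Si.
So Si makes up 28.085/203.771 = 0.1378 of the mass, i.e. 13.78%.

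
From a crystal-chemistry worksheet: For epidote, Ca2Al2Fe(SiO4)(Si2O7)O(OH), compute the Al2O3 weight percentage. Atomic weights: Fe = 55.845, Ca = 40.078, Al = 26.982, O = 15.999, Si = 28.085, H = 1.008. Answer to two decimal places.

M(Ca2Al2Fe(SiO4)(Si2O7)O(OH)) = 483.215 g/mol; M(Al2O3) = 101.961 g/mol.
Moles Al2O3 per formula unit = 2 Al ÷ 2 = 1.0000.
Al2O3 fraction = (1.0000 × 101.961) / 483.215 = 101.961/483.215 = 0.2110.

21.10 wt%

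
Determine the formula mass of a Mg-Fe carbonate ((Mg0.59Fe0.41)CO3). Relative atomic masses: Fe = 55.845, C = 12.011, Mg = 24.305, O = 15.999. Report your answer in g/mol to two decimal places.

97.24 g/mol

M = 0.59·24.305 + 0.41·55.845 + 1·12.011 + 3·15.999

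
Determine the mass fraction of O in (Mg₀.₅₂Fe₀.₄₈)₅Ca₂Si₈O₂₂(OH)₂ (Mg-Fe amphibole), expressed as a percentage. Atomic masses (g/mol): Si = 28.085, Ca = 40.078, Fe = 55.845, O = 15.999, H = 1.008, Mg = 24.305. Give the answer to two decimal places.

Molar mass of (Mg₀.₅₂Fe₀.₄₈)₅Ca₂Si₈O₂₂(OH)₂: 2.60·24.305 + 2.40·55.845 + 2·40.078 + 8·28.085 + 24·15.999 + 2·1.008 = 888.049 g/mol.
Mass of O per formula unit: 24 × 15.999 = 383.976 g.
Weight fraction O = 383.976 / 888.049 = 0.4324.

43.24 mass %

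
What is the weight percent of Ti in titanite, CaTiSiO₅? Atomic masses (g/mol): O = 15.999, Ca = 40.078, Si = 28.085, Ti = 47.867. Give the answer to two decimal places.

Molar mass of CaTiSiO₅: 1·40.078 + 1·47.867 + 1·28.085 + 5·15.999 = 196.025 g/mol.
Mass of Ti per formula unit: 1 × 47.867 = 47.867 g.
Weight fraction Ti = 47.867 / 196.025 = 0.2442.

24.42 wt%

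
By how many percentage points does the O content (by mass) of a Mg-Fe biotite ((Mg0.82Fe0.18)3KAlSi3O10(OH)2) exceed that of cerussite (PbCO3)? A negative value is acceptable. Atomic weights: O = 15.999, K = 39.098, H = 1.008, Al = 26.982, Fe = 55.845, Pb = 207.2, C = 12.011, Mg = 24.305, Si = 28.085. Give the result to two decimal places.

26.25 percentage points

O in (Mg0.82Fe0.18)3KAlSi3O10(OH)2: molar mass 434.286 g/mol; 12×15.999 = 191.988 g → 44.21 wt%.
O in PbCO3: molar mass 267.208 g/mol; 3×15.999 = 47.997 g → 17.96 wt%.
Difference = 44.21 − 17.96 = 26.25 percentage points.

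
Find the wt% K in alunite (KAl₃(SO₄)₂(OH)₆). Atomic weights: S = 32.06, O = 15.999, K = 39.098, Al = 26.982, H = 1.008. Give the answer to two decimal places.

9.44 weight percent

Molar mass of KAl₃(SO₄)₂(OH)₆: 1·39.098 + 3·26.982 + 2·32.06 + 14·15.999 + 6·1.008 = 414.198 g/mol.
Mass of K per formula unit: 1 × 39.098 = 39.098 g.
Weight fraction K = 39.098 / 414.198 = 0.0944.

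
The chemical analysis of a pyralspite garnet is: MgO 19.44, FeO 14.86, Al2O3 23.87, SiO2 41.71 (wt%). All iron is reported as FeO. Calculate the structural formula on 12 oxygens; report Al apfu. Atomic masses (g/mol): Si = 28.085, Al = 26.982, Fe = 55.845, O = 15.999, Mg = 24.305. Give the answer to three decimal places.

2.021 Al apfu

MgO: 19.44/40.304 = 0.48233 mol → 0.48233 mol Mg, 0.48233 mol O.
FeO: 14.86/71.844 = 0.20684 mol → 0.20684 mol Fe, 0.20684 mol O.
Al2O3: 23.87/101.961 = 0.23411 mol → 0.46822 mol Al, 0.70233 mol O.
SiO2: 41.71/60.083 = 0.69421 mol → 0.69421 mol Si, 1.38842 mol O.
Total oxygen = 2.77992 mol. Normalization factor = 12/2.77992 = 4.31667.
Al per 12 O = 0.46822 × 4.31667 = 2.021.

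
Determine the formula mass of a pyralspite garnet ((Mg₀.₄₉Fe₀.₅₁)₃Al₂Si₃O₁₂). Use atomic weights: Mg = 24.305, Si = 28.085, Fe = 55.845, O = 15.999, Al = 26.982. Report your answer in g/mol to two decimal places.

M = 1.47·24.305 + 1.53·55.845 + 2·26.982 + 3·28.085 + 12·15.999

451.38 g/mol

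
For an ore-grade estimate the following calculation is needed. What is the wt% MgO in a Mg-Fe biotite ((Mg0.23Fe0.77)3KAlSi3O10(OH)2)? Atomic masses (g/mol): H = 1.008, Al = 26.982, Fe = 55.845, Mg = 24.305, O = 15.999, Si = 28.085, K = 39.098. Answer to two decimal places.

5.67 wt%

M((Mg0.23Fe0.77)3KAlSi3O10(OH)2) = 490.111 g/mol; M(MgO) = 40.304 g/mol.
Moles MgO per formula unit = 0.69 Mg ÷ 1 = 0.6900.
MgO fraction = (0.6900 × 40.304) / 490.111 = 27.810/490.111 = 0.0567.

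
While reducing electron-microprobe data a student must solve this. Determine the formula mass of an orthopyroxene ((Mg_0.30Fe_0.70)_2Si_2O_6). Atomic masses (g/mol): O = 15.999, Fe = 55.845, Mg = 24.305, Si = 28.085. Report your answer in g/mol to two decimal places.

244.93 g/mol

M = 0.60·24.305 + 1.40·55.845 + 2·28.085 + 6·15.999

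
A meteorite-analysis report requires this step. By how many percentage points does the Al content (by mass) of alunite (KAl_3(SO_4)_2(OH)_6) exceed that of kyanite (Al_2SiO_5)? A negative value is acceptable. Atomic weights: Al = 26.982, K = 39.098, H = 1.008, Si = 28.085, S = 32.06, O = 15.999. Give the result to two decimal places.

Al in KAl_3(SO_4)_2(OH)_6: molar mass 414.198 g/mol; 3×26.982 = 80.946 g → 19.54 wt%.
Al in Al_2SiO_5: molar mass 162.044 g/mol; 2×26.982 = 53.964 g → 33.30 wt%.
Difference = 19.54 − 33.30 = -13.76 percentage points.

-13.76 percentage points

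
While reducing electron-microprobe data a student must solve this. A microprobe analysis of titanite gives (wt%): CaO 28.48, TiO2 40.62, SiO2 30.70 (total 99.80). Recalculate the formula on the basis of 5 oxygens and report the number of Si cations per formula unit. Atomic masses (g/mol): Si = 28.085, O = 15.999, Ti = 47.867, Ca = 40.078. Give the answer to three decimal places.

1.003 Si apfu

CaO: 28.48/56.077 = 0.50787 mol → 0.50787 mol Ca, 0.50787 mol O.
TiO2: 40.62/79.865 = 0.50861 mol → 0.50861 mol Ti, 1.01722 mol O.
SiO2: 30.70/60.083 = 0.51096 mol → 0.51096 mol Si, 1.02192 mol O.
Total oxygen = 2.54701 mol. Normalization factor = 5/2.54701 = 1.96309.
Si per 5 O = 0.51096 × 1.96309 = 1.003.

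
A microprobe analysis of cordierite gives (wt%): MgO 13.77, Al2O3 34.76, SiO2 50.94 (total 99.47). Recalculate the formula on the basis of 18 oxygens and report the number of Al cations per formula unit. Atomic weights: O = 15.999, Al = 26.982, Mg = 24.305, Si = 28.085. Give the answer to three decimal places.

4.011 Al apfu

MgO: 13.77/40.304 = 0.34165 mol → 0.34165 mol Mg, 0.34165 mol O.
Al2O3: 34.76/101.961 = 0.34091 mol → 0.68182 mol Al, 1.02273 mol O.
SiO2: 50.94/60.083 = 0.84783 mol → 0.84783 mol Si, 1.69566 mol O.
Total oxygen = 3.06004 mol. Normalization factor = 18/3.06004 = 5.88228.
Al per 18 O = 0.68182 × 5.88228 = 4.011.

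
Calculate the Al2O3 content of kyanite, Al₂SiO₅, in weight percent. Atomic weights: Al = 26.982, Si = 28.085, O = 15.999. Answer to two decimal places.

Molar mass of Al₂SiO₅ = 2*26.982 + 1*28.085 + 5*15.999 = 162.044 g/mol.
Each formula unit contains 2 Al, equivalent to 2/2 = 1.0000 mol Al2O3.
M(Al2O3) = 2×26.982 + 3×15.999 = 101.961 g/mol.
Mass of Al2O3 per formula unit = 1.0000 × 101.961 = 101.961 g.
Al2O3 wt% = 101.961 / 162.044 × 100 = 62.92%.

62.92 wt%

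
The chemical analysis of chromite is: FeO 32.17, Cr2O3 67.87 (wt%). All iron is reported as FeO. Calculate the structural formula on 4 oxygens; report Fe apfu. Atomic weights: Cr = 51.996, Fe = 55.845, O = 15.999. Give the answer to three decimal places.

FeO (M=71.844): mol = 0.44778; Fe = 0.44778, O = 0.44778.
Cr2O3 (M=151.989): mol = 0.44655; Cr = 0.89310, O = 1.33965.
ΣO = 1.78743; factor = 4/ΣO = 2.23785.
Fe apfu = 0.44778 × 2.23785 = 1.002.

1.002 Fe apfu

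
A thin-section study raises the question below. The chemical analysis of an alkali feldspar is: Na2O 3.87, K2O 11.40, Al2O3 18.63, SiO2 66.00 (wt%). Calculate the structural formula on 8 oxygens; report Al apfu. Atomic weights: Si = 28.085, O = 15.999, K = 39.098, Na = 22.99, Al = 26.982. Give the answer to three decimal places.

0.998 Al apfu

3.87 wt% Na2O ÷ 61.979 g/mol = 0.06244 mol, giving 0.12488 Na and 0.06244 O.
11.40 wt% K2O ÷ 94.195 g/mol = 0.12103 mol, giving 0.24206 K and 0.12103 O.
18.63 wt% Al2O3 ÷ 101.961 g/mol = 0.18272 mol, giving 0.36544 Al and 0.54816 O.
66.00 wt% SiO2 ÷ 60.083 g/mol = 1.09848 mol, giving 1.09848 Si and 2.19696 O.
Oxygen sums to 2.92859; scaling by 8/2.92859 = 2.73169 puts the formula on 8 O.
Al: 0.36544 × 2.73169 = 0.998 atoms per formula unit.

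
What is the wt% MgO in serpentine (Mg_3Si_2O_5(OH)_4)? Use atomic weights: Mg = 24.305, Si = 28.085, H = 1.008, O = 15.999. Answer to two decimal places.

Formula mass = 277.108 g/mol.
3 Mg → 3.0000 mol MgO per formula unit; M(MgO) = 40.304, so MgO mass = 120.912 g.
120.912/277.108 × 100 = 43.63 wt%.

43.63 wt%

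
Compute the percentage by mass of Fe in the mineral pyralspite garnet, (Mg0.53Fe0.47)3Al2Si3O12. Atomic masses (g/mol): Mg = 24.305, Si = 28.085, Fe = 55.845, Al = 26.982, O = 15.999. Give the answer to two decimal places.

17.59 weight percent

M((Mg0.53Fe0.47)3Al2Si3O12) = 447.593 g/mol.
Fe contributes 1.41 × 55.845 = 78.741 g per mole.
78.741/447.593 = 0.1759 → 17.59%.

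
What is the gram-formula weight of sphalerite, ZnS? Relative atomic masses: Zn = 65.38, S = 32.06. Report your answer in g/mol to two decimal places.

97.44 g/mol

The formula mass is the sum 1(65.38) + 1(32.06).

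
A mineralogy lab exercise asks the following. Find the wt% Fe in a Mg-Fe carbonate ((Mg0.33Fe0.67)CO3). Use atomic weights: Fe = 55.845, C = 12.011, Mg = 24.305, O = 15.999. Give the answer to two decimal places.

35.48 mass %

Formula mass = 0.33·24.305 + 0.67·55.845 + 1·12.011 + 3·15.999 = 105.445 g/mol, of which 37.416 g is Fe.
So Fe makes up 37.416/105.445 = 0.3548 of the mass, i.e. 35.48%.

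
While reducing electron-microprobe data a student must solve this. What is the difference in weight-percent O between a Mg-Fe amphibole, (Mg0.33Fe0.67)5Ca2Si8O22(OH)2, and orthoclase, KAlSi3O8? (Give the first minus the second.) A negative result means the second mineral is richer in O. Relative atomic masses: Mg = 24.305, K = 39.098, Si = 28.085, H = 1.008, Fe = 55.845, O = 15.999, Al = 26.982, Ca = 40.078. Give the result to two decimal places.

-4.16 percentage points

M((Mg0.33Fe0.67)5Ca2Si8O22(OH)2) = 918.012 g/mol, so wt% O = 383.976/918.012 × 100 = 41.83%.
M(KAlSi3O8) = 278.327 g/mol, so wt% O = 127.992/278.327 × 100 = 45.99%.
41.83 − 45.99 = -4.16 pp.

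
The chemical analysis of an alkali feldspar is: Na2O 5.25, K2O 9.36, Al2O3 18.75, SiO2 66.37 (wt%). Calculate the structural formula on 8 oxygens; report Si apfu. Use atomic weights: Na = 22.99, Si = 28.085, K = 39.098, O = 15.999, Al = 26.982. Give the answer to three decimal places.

3.001 Si apfu

Na2O: 5.25/61.979 = 0.08471 mol → 0.16942 mol Na, 0.08471 mol O.
K2O: 9.36/94.195 = 0.09937 mol → 0.19874 mol K, 0.09937 mol O.
Al2O3: 18.75/101.961 = 0.18389 mol → 0.36778 mol Al, 0.55167 mol O.
SiO2: 66.37/60.083 = 1.10464 mol → 1.10464 mol Si, 2.20928 mol O.
Total oxygen = 2.94503 mol. Normalization factor = 8/2.94503 = 2.71644.
Si per 8 O = 1.10464 × 2.71644 = 3.001.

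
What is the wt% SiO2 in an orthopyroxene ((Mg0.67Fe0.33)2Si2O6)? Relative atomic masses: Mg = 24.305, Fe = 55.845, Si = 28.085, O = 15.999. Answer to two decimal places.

54.23 wt%

Molar mass of (Mg0.67Fe0.33)2Si2O6 = 1.34×24.305 + 0.66×55.845 + 2×28.085 + 6×15.999 = 221.590 g/mol.
Each formula unit contains 2 Si, equivalent to 2/1 = 2.0000 mol SiO2.
M(SiO2) = 1×28.085 + 2×15.999 = 60.083 g/mol.
Mass of SiO2 per formula unit = 2.0000 × 60.083 = 120.166 g.
SiO2 wt% = 120.166 / 221.590 × 100 = 54.23%.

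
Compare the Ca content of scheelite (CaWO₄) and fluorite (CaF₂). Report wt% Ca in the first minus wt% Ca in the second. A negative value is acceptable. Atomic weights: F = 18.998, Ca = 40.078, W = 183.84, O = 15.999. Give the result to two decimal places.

M(CaWO₄) = 287.914 g/mol, so wt% Ca = 40.078/287.914 × 100 = 13.92%.
M(CaF₂) = 78.074 g/mol, so wt% Ca = 40.078/78.074 × 100 = 51.33%.
13.92 − 51.33 = -37.41 pp.

-37.41 percentage points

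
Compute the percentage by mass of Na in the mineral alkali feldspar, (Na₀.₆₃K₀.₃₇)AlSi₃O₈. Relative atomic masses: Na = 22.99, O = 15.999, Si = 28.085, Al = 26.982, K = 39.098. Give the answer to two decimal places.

5.40 weight percent

Molar mass of (Na₀.₆₃K₀.₃₇)AlSi₃O₈: 0.63×22.99 + 0.37×39.098 + 1×26.982 + 3×28.085 + 8×15.999 = 268.179 g/mol.
Mass of Na per formula unit: 0.63 × 22.99 = 14.484 g.
Weight fraction Na = 14.484 / 268.179 = 0.0540.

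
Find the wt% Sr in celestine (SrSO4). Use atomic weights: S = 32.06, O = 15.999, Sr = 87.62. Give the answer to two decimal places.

Formula mass = 1*87.62 + 1*32.06 + 4*15.999 = 183.676 g/mol, of which 87.620 g is Sr.
So Sr makes up 87.620/183.676 = 0.4770 of the mass, i.e. 47.70%.

47.70 weight percent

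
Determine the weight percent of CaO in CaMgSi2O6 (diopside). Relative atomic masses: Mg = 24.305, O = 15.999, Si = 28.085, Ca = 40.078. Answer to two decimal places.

Molar mass of CaMgSi2O6 = 1*40.078 + 1*24.305 + 2*28.085 + 6*15.999 = 216.547 g/mol.
Each formula unit contains 1 Ca, equivalent to 1/1 = 1.0000 mol CaO.
M(CaO) = 1×40.078 + 1×15.999 = 56.077 g/mol.
Mass of CaO per formula unit = 1.0000 × 56.077 = 56.077 g.
CaO wt% = 56.077 / 216.547 × 100 = 25.90%.

25.90 wt%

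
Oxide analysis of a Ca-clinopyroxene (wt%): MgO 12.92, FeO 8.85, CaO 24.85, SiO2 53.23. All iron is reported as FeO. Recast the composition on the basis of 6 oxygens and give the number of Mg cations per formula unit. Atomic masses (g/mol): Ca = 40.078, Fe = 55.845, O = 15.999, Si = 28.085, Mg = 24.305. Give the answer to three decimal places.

MgO (M=40.304): mol = 0.32056; Mg = 0.32056, O = 0.32056.
FeO (M=71.844): mol = 0.12318; Fe = 0.12318, O = 0.12318.
CaO (M=56.077): mol = 0.44314; Ca = 0.44314, O = 0.44314.
SiO2 (M=60.083): mol = 0.88594; Si = 0.88594, O = 1.77188.
ΣO = 2.65876; factor = 6/ΣO = 2.25669.
Mg apfu = 0.32056 × 2.25669 = 0.723.

0.723 Mg apfu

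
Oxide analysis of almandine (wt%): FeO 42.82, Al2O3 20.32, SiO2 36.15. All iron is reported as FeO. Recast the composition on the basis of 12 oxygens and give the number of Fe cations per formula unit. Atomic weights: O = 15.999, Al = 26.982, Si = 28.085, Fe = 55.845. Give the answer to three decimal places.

2.984 Fe apfu

FeO (M=71.844): mol = 0.59601; Fe = 0.59601, O = 0.59601.
Al2O3 (M=101.961): mol = 0.19929; Al = 0.39858, O = 0.59787.
SiO2 (M=60.083): mol = 0.60167; Si = 0.60167, O = 1.20334.
ΣO = 2.39722; factor = 12/ΣO = 5.00580.
Fe apfu = 0.59601 × 5.00580 = 2.984.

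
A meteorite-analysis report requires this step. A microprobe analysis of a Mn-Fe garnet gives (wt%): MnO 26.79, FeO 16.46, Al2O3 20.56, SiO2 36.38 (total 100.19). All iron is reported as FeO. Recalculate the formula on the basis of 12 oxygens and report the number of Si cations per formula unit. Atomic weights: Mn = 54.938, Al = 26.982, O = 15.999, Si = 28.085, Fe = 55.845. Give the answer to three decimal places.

MnO (M=70.937): mol = 0.37766; Mn = 0.37766, O = 0.37766.
FeO (M=71.844): mol = 0.22911; Fe = 0.22911, O = 0.22911.
Al2O3 (M=101.961): mol = 0.20165; Al = 0.40330, O = 0.60495.
SiO2 (M=60.083): mol = 0.60550; Si = 0.60550, O = 1.21100.
ΣO = 2.42272; factor = 12/ΣO = 4.95311.
Si apfu = 0.60550 × 4.95311 = 2.999.

2.999 Si apfu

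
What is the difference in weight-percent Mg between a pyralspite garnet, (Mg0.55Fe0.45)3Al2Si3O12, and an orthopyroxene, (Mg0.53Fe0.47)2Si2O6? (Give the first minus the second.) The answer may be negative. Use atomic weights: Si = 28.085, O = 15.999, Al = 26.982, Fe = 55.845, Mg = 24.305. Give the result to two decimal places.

-2.18 percentage points

Mg in (Mg0.55Fe0.45)3Al2Si3O12: molar mass 445.701 g/mol; 1.65×24.305 = 40.103 g → 9.00 wt%.
Mg in (Mg0.53Fe0.47)2Si2O6: molar mass 230.422 g/mol; 1.06×24.305 = 25.763 g → 11.18 wt%.
Difference = 9.00 − 11.18 = -2.18 percentage points.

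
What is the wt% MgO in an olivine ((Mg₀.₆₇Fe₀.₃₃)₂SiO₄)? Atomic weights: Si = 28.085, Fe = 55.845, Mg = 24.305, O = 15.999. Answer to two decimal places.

33.44 wt%

Formula mass = 161.507 g/mol.
1.34 Mg → 1.3400 mol MgO per formula unit; M(MgO) = 40.304, so MgO mass = 54.007 g.
54.007/161.507 × 100 = 33.44 wt%.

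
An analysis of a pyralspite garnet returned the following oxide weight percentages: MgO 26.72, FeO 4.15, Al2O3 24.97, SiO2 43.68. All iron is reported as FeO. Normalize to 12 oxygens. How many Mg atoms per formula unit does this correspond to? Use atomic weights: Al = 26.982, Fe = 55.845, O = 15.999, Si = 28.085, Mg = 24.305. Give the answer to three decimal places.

2.734 Mg apfu

MgO (M=40.304): mol = 0.66296; Mg = 0.66296, O = 0.66296.
FeO (M=71.844): mol = 0.05776; Fe = 0.05776, O = 0.05776.
Al2O3 (M=101.961): mol = 0.24490; Al = 0.48980, O = 0.73470.
SiO2 (M=60.083): mol = 0.72699; Si = 0.72699, O = 1.45398.
ΣO = 2.90940; factor = 12/ΣO = 4.12456.
Mg apfu = 0.66296 × 4.12456 = 2.734.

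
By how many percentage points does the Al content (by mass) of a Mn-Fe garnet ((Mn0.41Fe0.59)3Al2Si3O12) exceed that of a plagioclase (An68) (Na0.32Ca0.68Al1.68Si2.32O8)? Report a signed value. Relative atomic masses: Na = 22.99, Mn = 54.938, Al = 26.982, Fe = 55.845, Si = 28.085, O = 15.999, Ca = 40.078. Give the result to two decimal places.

Al in (Mn0.41Fe0.59)3Al2Si3O12: molar mass 496.626 g/mol; 2×26.982 = 53.964 g → 10.87 wt%.
Al in Na0.32Ca0.68Al1.68Si2.32O8: molar mass 273.089 g/mol; 1.68×26.982 = 45.330 g → 16.60 wt%.
Difference = 10.87 − 16.60 = -5.73 percentage points.

-5.73 percentage points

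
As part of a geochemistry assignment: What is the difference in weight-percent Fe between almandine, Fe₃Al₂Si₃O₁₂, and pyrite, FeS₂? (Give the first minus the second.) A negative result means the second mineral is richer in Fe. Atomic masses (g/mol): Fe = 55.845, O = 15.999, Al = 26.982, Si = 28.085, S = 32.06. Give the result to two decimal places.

First mineral: 167.535 g Fe in 497.742 g formula = 33.66 wt% Fe.
Second mineral: 55.845 g Fe in 119.965 g formula = 46.55 wt% Fe.
33.66% − 46.55% gives a difference of -12.89 percentage points.

-12.89 percentage points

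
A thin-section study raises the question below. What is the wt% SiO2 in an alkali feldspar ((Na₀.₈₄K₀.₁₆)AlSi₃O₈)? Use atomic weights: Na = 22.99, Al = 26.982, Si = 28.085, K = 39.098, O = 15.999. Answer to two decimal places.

68.07 wt%

Formula mass = 264.796 g/mol.
3 Si → 3.0000 mol SiO2 per formula unit; M(SiO2) = 60.083, so SiO2 mass = 180.249 g.
180.249/264.796 × 100 = 68.07 wt%.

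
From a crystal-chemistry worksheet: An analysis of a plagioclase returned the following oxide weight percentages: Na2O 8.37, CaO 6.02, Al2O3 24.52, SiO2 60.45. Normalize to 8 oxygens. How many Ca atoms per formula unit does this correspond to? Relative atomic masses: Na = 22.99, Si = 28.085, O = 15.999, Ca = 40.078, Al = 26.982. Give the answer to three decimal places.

0.289 Ca apfu

Na2O (M=61.979): mol = 0.13505; Na = 0.27010, O = 0.13505.
CaO (M=56.077): mol = 0.10735; Ca = 0.10735, O = 0.10735.
Al2O3 (M=101.961): mol = 0.24048; Al = 0.48096, O = 0.72144.
SiO2 (M=60.083): mol = 1.00611; Si = 1.00611, O = 2.01222.
ΣO = 2.97606; factor = 8/ΣO = 2.68812.
Ca apfu = 0.10735 × 2.68812 = 0.289.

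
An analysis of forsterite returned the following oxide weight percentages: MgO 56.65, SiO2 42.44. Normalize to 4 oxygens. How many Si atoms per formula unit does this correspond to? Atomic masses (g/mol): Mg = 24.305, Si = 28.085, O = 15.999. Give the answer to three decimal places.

MgO (M=40.304): mol = 1.40557; Mg = 1.40557, O = 1.40557.
SiO2 (M=60.083): mol = 0.70636; Si = 0.70636, O = 1.41272.
ΣO = 2.81829; factor = 4/ΣO = 1.41930.
Si apfu = 0.70636 × 1.41930 = 1.003.

1.003 Si apfu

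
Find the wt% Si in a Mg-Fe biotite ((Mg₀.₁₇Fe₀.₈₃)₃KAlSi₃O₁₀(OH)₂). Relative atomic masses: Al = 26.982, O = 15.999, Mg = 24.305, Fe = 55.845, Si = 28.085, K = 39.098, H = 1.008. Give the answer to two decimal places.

M((Mg₀.₁₇Fe₀.₈₃)₃KAlSi₃O₁₀(OH)₂) = 495.789 g/mol.
Si contributes 3 × 28.085 = 84.255 g per mole.
84.255/495.789 = 0.1699 → 16.99%.

16.99 weight percent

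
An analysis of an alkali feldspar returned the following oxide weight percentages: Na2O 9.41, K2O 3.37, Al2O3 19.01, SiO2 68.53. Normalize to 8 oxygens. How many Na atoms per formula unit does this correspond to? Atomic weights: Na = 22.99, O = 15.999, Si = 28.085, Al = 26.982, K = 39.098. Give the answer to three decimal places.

Na2O: 9.41/61.979 = 0.15183 mol → 0.30366 mol Na, 0.15183 mol O.
K2O: 3.37/94.195 = 0.03578 mol → 0.07156 mol K, 0.03578 mol O.
Al2O3: 19.01/101.961 = 0.18644 mol → 0.37288 mol Al, 0.55932 mol O.
SiO2: 68.53/60.083 = 1.14059 mol → 1.14059 mol Si, 2.28118 mol O.
Total oxygen = 3.02811 mol. Normalization factor = 8/3.02811 = 2.64191.
Na per 8 O = 0.30366 × 2.64191 = 0.802.

0.802 Na apfu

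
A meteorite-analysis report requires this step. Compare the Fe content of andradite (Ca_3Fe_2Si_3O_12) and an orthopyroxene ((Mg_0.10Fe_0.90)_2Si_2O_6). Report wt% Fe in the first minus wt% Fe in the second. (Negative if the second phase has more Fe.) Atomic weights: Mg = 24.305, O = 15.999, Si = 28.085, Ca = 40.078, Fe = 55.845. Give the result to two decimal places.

M(Ca_3Fe_2Si_3O_12) = 508.167 g/mol, so wt% Fe = 111.690/508.167 × 100 = 21.98%.
M((Mg_0.10Fe_0.90)_2Si_2O_6) = 257.546 g/mol, so wt% Fe = 100.521/257.546 × 100 = 39.03%.
21.98 − 39.03 = -17.05 pp.

-17.05 percentage points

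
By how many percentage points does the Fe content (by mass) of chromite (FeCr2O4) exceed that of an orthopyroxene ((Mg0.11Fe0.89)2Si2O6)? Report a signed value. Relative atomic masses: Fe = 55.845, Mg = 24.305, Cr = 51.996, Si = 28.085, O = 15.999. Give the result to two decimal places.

M(FeCr2O4) = 223.833 g/mol, so wt% Fe = 55.845/223.833 × 100 = 24.95%.
M((Mg0.11Fe0.89)2Si2O6) = 256.915 g/mol, so wt% Fe = 99.404/256.915 × 100 = 38.69%.
24.95 − 38.69 = -13.74 pp.

-13.74 percentage points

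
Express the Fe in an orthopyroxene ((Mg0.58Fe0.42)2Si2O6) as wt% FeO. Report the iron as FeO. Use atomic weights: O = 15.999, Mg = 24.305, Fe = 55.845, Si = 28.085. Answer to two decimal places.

26.55 wt%

Molar mass of (Mg0.58Fe0.42)2Si2O6 = 1.16·24.305 + 0.84·55.845 + 2·28.085 + 6·15.999 = 227.268 g/mol.
Each formula unit contains 0.84 Fe, equivalent to 0.84/1 = 0.8400 mol FeO.
M(FeO) = 1×55.845 + 1×15.999 = 71.844 g/mol.
Mass of FeO per formula unit = 0.8400 × 71.844 = 60.349 g.
FeO wt% = 60.349 / 227.268 × 100 = 26.55%.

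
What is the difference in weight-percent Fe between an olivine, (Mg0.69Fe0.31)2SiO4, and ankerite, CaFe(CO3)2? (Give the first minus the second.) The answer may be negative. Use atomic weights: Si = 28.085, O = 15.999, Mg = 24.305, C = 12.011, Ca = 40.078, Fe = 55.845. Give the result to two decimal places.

First mineral: 34.624 g Fe in 160.246 g formula = 21.61 wt% Fe.
Second mineral: 55.845 g Fe in 215.939 g formula = 25.86 wt% Fe.
21.61% − 25.86% gives a difference of -4.25 percentage points.

-4.25 percentage points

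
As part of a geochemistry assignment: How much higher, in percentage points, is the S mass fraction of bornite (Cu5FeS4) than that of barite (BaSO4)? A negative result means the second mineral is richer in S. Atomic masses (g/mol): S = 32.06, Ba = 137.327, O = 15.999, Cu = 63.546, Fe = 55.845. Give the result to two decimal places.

M(Cu5FeS4) = 501.815 g/mol, so wt% S = 128.240/501.815 × 100 = 25.56%.
M(BaSO4) = 233.383 g/mol, so wt% S = 32.060/233.383 × 100 = 13.74%.
25.56 − 13.74 = 11.82 pp.

11.82 percentage points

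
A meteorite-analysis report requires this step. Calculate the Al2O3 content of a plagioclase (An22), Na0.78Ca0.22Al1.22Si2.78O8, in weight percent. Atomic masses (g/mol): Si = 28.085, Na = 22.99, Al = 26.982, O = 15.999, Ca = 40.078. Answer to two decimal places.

23.41 wt%

Molar mass of Na0.78Ca0.22Al1.22Si2.78O8 = 0.78×22.99 + 0.22×40.078 + 1.22×26.982 + 2.78×28.085 + 8×15.999 = 265.736 g/mol.
Each formula unit contains 1.22 Al, equivalent to 1.22/2 = 0.6100 mol Al2O3.
M(Al2O3) = 2×26.982 + 3×15.999 = 101.961 g/mol.
Mass of Al2O3 per formula unit = 0.6100 × 101.961 = 62.196 g.
Al2O3 wt% = 62.196 / 265.736 × 100 = 23.41%.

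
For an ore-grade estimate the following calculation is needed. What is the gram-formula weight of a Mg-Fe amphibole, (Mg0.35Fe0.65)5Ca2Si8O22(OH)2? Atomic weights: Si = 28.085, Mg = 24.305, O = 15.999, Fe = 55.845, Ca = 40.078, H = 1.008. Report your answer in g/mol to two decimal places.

914.86 g/mol

M = 1.75*24.305 + 3.25*55.845 + 2*40.078 + 8*28.085 + 24*15.999 + 2*1.008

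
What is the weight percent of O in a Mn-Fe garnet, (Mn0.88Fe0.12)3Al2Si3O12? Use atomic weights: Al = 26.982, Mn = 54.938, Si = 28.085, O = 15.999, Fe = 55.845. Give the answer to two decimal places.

Formula mass = 2.64*54.938 + 0.36*55.845 + 2*26.982 + 3*28.085 + 12*15.999 = 495.348 g/mol, of which 191.988 g is O.
So O makes up 191.988/495.348 = 0.3876 of the mass, i.e. 38.76%.

38.76 weight percent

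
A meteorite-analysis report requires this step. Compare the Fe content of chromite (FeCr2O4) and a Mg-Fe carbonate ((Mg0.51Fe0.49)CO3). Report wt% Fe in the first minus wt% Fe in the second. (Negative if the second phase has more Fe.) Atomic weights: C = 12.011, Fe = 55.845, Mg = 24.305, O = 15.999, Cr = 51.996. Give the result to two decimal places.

M(FeCr2O4) = 223.833 g/mol, so wt% Fe = 55.845/223.833 × 100 = 24.95%.
M((Mg0.51Fe0.49)CO3) = 99.768 g/mol, so wt% Fe = 27.364/99.768 × 100 = 27.43%.
24.95 − 27.43 = -2.48 pp.

-2.48 percentage points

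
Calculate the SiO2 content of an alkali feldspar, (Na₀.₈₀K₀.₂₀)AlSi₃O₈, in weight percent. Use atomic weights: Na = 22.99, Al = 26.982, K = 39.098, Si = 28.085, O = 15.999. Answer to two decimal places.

Molar mass of (Na₀.₈₀K₀.₂₀)AlSi₃O₈ = 0.80·22.99 + 0.20·39.098 + 1·26.982 + 3·28.085 + 8·15.999 = 265.441 g/mol.
Each formula unit contains 3 Si, equivalent to 3/1 = 3.0000 mol SiO2.
M(SiO2) = 1×28.085 + 2×15.999 = 60.083 g/mol.
Mass of SiO2 per formula unit = 3.0000 × 60.083 = 180.249 g.
SiO2 wt% = 180.249 / 265.441 × 100 = 67.91%.

67.91 wt%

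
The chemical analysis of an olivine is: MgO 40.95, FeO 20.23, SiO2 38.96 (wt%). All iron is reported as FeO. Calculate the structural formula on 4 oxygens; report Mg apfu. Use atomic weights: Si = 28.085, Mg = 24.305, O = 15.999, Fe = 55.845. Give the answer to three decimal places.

1.566 Mg apfu

MgO: 40.95/40.304 = 1.01603 mol → 1.01603 mol Mg, 1.01603 mol O.
FeO: 20.23/71.844 = 0.28158 mol → 0.28158 mol Fe, 0.28158 mol O.
SiO2: 38.96/60.083 = 0.64844 mol → 0.64844 mol Si, 1.29688 mol O.
Total oxygen = 2.59449 mol. Normalization factor = 4/2.59449 = 1.54173.
Mg per 4 O = 1.01603 × 1.54173 = 1.566.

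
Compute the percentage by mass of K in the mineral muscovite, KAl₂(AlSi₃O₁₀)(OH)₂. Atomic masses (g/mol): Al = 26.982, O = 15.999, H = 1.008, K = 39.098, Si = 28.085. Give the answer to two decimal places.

9.82 mass %

Formula mass = 1×39.098 + 3×26.982 + 3×28.085 + 12×15.999 + 2×1.008 = 398.303 g/mol, of which 39.098 g is K.
So K makes up 39.098/398.303 = 0.0982 of the mass, i.e. 9.82%.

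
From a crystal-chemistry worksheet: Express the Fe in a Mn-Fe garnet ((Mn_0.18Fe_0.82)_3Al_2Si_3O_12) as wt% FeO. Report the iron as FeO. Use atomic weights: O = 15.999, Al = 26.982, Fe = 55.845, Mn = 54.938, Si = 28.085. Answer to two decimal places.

35.54 wt%

Formula mass = 497.252 g/mol.
2.46 Fe → 2.4600 mol FeO per formula unit; M(FeO) = 71.844, so FeO mass = 176.736 g.
176.736/497.252 × 100 = 35.54 wt%.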